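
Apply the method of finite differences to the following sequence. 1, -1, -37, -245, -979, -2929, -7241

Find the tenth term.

-55169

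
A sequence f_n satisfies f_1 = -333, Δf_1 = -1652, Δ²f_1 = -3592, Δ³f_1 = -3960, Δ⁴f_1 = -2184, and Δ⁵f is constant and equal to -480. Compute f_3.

Build the table forward from the leading diagonal:
Fifth differences: -480, -480, -480
Fourth differences: -2184, -2664, -3144
Third differences: -3960, -6144, -8808
Second differences: -3592, -7552, -13696
First differences: -1652, -5244, -12796
f: -333, -1985, -7229

-7229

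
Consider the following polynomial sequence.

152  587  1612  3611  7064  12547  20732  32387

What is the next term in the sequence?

Δ: 435 , 1025 , 1999 , 3453 , 5483 , 8185 , 11655
Δ²: 590 , 974 , 1454 , 2030 , 2702 , 3470
Δ³: 384 , 480 , 576 , 672 , 768
Δ⁴: 96 , 96 , 96 , 96
Constant fourth difference = 96, so extend:
768 + 96 = 864;  3470 + 864 = 4334;  11655 + 4334 = 15989;  32387 + 15989 = 48376

48376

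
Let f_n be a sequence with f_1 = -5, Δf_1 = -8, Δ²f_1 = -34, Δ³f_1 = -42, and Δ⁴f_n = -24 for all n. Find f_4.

Build the table forward from the leading diagonal:
D4: -24, -24, -24, -24
D3: -42, -66, -90, -114
D2: -34, -76, -142, -232
D1: -8, -42, -118, -260
f: -5, -13, -55, -173

-173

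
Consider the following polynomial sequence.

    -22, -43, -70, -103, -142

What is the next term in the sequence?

First differences: -21  -27  -33  -39
Second differences: -6  -6  -6
Second differences constant at -6.
-39 − 6 = -45;  -142 − 45 = -187

-187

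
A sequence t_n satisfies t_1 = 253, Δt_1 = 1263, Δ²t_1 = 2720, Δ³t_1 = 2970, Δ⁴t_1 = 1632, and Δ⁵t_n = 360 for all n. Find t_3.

Build the table forward from the leading diagonal:
Fifth differences: 360, 360, 360
Fourth differences: 1632, 1992, 2352
Third differences: 2970, 4602, 6594
Second differences: 2720, 5690, 10292
First differences: 1263, 3983, 9673
t: 253, 1516, 5499

5499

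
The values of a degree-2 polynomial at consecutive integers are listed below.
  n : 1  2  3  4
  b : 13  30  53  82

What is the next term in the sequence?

Δ: 17, 23, 29
Δ²: 6, 6
The second differences are constant (6).
29 + 6 = 35;  82 + 35 = 117

117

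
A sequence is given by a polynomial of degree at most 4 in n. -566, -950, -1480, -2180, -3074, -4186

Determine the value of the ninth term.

-9070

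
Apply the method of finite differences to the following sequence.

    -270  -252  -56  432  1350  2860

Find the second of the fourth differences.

First differences: 18, 196, 488, 918, 1510
Second differences: 178, 292, 430, 592
Third differences: 114, 138, 162
Fourth differences: 24, 24

24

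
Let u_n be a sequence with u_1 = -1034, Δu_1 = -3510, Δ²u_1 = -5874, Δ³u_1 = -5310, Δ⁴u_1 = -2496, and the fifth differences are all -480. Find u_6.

Build the table forward from the leading diagonal:
D5: -480, -480, -480, -480, -480, -480
D4: -2496, -2976, -3456, -3936, -4416, -4896
D3: -5310, -7806, -10782, -14238, -18174, -22590
D2: -5874, -11184, -18990, -29772, -44010, -62184
D1: -3510, -9384, -20568, -39558, -69330, -113340
u: -1034, -4544, -13928, -34496, -74054, -143384

-143384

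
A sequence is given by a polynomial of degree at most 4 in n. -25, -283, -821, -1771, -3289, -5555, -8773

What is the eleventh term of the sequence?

-36085

D1: -258, -538, -950, -1518, -2266, -3218
D2: -280, -412, -568, -748, -952
D3: -132, -156, -180, -204
D4: -24, -24, -24
Fourth differences constant at -24.
-204 − 24 = -228;  -952 − 228 = -1180;  -3218 − 1180 = -4398;  -8773 − 4398 = -13171
-228 − 24 = -252;  -1180 − 252 = -1432;  -4398 − 1432 = -5830;  -13171 − 5830 = -19001
-252 − 24 = -276;  -1432 − 276 = -1708;  -5830 − 1708 = -7538;  -19001 − 7538 = -26539
-276 − 24 = -300;  -1708 − 300 = -2008;  -7538 − 2008 = -9546;  -26539 − 9546 = -36085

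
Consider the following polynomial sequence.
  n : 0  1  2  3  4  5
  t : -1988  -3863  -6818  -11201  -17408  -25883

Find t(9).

-93023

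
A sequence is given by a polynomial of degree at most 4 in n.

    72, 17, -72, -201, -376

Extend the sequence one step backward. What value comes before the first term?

99

D1: -55, -89, -129, -175
D2: -34, -40, -46
D3: -6, -6
The third differences are constant at -6.
Work back: -34 + 6 = -28;  -55 + 28 = -27;  72 + 27 = 99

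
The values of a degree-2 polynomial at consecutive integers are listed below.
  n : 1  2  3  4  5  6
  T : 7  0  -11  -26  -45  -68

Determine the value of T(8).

Δ: -7, -11, -15, -19, -23
Δ²: -4, -4, -4, -4
Second differences constant at -4.
-23 − 4 = -27;  -68 − 27 = -95
-27 − 4 = -31;  -95 − 31 = -126

-126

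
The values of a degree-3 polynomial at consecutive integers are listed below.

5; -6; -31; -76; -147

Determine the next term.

-250

First differences: -11 , -25 , -45 , -71
Second differences: -14 , -20 , -26
Third differences: -6 , -6
Constant third difference = -6, so extend:
-26 − 6 = -32;  -71 − 32 = -103;  -147 − 103 = -250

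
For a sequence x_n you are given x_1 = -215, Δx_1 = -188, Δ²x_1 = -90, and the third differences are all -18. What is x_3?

-681

Build the table forward from the leading diagonal:
Δ³: -18  -18  -18
Δ²: -90  -108  -126
Δ: -188  -278  -386
x: -215  -403  -681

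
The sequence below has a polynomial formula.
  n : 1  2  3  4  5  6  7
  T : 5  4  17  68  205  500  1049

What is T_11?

First differences: -1, 13, 51, 137, 295, 549
Second differences: 14, 38, 86, 158, 254
Third differences: 24, 48, 72, 96
Fourth differences: 24, 24, 24
Fourth differences constant at 24.
96 + 24 = 120;  254 + 120 = 374;  549 + 374 = 923;  1049 + 923 = 1972
120 + 24 = 144;  374 + 144 = 518;  923 + 518 = 1441;  1972 + 1441 = 3413
144 + 24 = 168;  518 + 168 = 686;  1441 + 686 = 2127;  3413 + 2127 = 5540
168 + 24 = 192;  686 + 192 = 878;  2127 + 878 = 3005;  5540 + 3005 = 8545

8545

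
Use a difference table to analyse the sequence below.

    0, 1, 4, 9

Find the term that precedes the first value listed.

1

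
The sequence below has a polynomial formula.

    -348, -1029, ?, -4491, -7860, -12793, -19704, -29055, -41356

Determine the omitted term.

Using the last 6 terms:
Δ: -3369  -4933  -6911  -9351  -12301
Δ²: -1564  -1978  -2440  -2950
Δ³: -414  -462  -510
Δ⁴: -48  -48
Constant fourth difference = -48.
Extend backward: -414 + 48 = -366;  -1564 + 366 = -1198;  -3369 + 1198 = -2171;  -4491 + 2171 = -2320

-2320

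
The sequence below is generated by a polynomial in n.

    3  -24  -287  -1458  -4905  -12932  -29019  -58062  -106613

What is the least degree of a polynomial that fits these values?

5

Δ: -27, -263, -1171, -3447, -8027, -16087, -29043, -48551
Δ²: -236, -908, -2276, -4580, -8060, -12956, -19508
Δ³: -672, -1368, -2304, -3480, -4896, -6552
Δ⁴: -696, -936, -1176, -1416, -1656
Δ⁵: -240, -240, -240, -240
The fifth differences are constant, so the polynomial has degree 5.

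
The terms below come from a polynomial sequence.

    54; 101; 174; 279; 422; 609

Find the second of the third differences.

6

Δ: 47, 73, 105, 143, 187
Δ²: 26, 32, 38, 44
Δ³: 6, 6, 6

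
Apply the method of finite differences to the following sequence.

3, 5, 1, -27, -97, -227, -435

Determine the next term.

-739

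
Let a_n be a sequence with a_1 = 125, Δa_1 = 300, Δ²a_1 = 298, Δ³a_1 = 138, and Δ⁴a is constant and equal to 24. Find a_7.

Build the table forward from the leading diagonal:
D4: 24, 24, 24, 24, 24, 24, 24
D3: 138, 162, 186, 210, 234, 258, 282
D2: 298, 436, 598, 784, 994, 1228, 1486
D1: 300, 598, 1034, 1632, 2416, 3410, 4638
a: 125, 425, 1023, 2057, 3689, 6105, 9515

9515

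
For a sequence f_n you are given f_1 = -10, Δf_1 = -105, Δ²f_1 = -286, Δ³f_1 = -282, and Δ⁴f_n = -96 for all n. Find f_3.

Build the table forward from the leading diagonal:
D4: -96, -96, -96
D3: -282, -378, -474
D2: -286, -568, -946
D1: -105, -391, -959
f: -10, -115, -506

-506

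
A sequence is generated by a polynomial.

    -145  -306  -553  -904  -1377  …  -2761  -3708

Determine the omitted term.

Using the first 5 terms:
D1: -161, -247, -351, -473
D2: -86, -104, -122
D3: -18, -18
Constant third difference = -18.
Extend forward: -122 − 18 = -140;  -473 − 140 = -613;  -1377 − 613 = -1990

-1990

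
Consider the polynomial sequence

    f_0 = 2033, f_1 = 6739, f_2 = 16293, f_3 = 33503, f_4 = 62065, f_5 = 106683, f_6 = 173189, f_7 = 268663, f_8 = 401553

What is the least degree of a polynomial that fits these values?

Δ: 4706, 9554, 17210, 28562, 44618, 66506, 95474, 132890
Δ²: 4848, 7656, 11352, 16056, 21888, 28968, 37416
Δ³: 2808, 3696, 4704, 5832, 7080, 8448
Δ⁴: 888, 1008, 1128, 1248, 1368
Δ⁵: 120, 120, 120, 120
The fifth differences are constant, so the polynomial has degree 5.

5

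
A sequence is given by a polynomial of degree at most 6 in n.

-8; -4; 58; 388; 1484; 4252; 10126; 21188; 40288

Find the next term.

71164

4  62  330  1096  2768  5874  11062  19100
58  268  766  1672  3106  5188  8038
210  498  906  1434  2082  2850
288  408  528  648  768
120  120  120  120
Constant fifth difference = 120, so extend:
768 + 120 = 888;  2850 + 888 = 3738;  8038 + 3738 = 11776;  19100 + 11776 = 30876;  40288 + 30876 = 71164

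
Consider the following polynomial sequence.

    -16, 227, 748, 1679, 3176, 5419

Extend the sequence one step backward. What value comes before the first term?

243, 521, 931, 1497, 2243
278, 410, 566, 746
132, 156, 180
24, 24
The fourth differences are constant at 24.
Work back: 132 − 24 = 108;  278 − 108 = 170;  243 − 170 = 73;  -16 − 73 = -89

-89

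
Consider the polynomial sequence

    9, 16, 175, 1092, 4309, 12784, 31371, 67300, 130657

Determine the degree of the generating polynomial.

5

Δ: 7, 159, 917, 3217, 8475, 18587, 35929, 63357
Δ²: 152, 758, 2300, 5258, 10112, 17342, 27428
Δ³: 606, 1542, 2958, 4854, 7230, 10086
Δ⁴: 936, 1416, 1896, 2376, 2856
Δ⁵: 480, 480, 480, 480
The fifth differences are constant, so the polynomial has degree 5.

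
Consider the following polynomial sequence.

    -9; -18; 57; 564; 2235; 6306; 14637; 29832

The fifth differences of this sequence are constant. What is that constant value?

120

D1: -9, 75, 507, 1671, 4071, 8331, 15195
D2: 84, 432, 1164, 2400, 4260, 6864
D3: 348, 732, 1236, 1860, 2604
D4: 384, 504, 624, 744
D5: 120, 120, 120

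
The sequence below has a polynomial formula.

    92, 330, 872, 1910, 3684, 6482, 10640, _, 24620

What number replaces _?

16542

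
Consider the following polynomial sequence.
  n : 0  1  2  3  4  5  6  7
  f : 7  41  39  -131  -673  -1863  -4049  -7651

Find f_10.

34, -2, -170, -542, -1190, -2186, -3602
-36, -168, -372, -648, -996, -1416
-132, -204, -276, -348, -420
-72, -72, -72, -72
Constant fourth difference = -72, so extend:
-420 − 72 = -492;  -1416 − 492 = -1908;  -3602 − 1908 = -5510;  -7651 − 5510 = -13161
-492 − 72 = -564;  -1908 − 564 = -2472;  -5510 − 2472 = -7982;  -13161 − 7982 = -21143
-564 − 72 = -636;  -2472 − 636 = -3108;  -7982 − 3108 = -11090;  -21143 − 11090 = -32233

-32233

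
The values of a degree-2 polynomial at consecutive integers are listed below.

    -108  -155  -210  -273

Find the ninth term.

-47, -55, -63
-8, -8
Second differences constant at -8.
-63 − 8 = -71;  -273 − 71 = -344
-71 − 8 = -79;  -344 − 79 = -423
-79 − 8 = -87;  -423 − 87 = -510
-87 − 8 = -95;  -510 − 95 = -605
-95 − 8 = -103;  -605 − 103 = -708

-708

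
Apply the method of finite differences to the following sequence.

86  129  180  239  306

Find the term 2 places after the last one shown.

464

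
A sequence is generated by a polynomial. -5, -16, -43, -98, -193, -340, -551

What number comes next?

-11  -27  -55  -95  -147  -211
-16  -28  -40  -52  -64
-12  -12  -12  -12
Third differences constant at -12.
-64 − 12 = -76;  -211 − 76 = -287;  -551 − 287 = -838

-838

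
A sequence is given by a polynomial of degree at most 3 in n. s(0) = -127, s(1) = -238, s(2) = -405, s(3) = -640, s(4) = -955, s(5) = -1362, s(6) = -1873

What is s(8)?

Δ: -111  -167  -235  -315  -407  -511
Δ²: -56  -68  -80  -92  -104
Δ³: -12  -12  -12  -12
Third differences constant at -12.
-104 − 12 = -116;  -511 − 116 = -627;  -1873 − 627 = -2500
-116 − 12 = -128;  -627 − 128 = -755;  -2500 − 755 = -3255

-3255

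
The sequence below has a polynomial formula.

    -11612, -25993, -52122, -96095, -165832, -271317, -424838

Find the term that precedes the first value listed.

First differences: -14381, -26129, -43973, -69737, -105485, -153521
Second differences: -11748, -17844, -25764, -35748, -48036
Third differences: -6096, -7920, -9984, -12288
Fourth differences: -1824, -2064, -2304
Fifth differences: -240, -240
The fifth differences are constant at -240.
Work back: -1824 + 240 = -1584;  -6096 + 1584 = -4512;  -11748 + 4512 = -7236;  -14381 + 7236 = -7145;  -11612 + 7145 = -4467

-4467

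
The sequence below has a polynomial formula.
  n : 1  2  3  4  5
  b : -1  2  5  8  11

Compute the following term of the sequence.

14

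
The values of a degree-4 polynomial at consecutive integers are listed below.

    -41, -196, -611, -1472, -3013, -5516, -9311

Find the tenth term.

Δ: -155, -415, -861, -1541, -2503, -3795
Δ²: -260, -446, -680, -962, -1292
Δ³: -186, -234, -282, -330
Δ⁴: -48, -48, -48
Fourth differences constant at -48.
-330 − 48 = -378;  -1292 − 378 = -1670;  -3795 − 1670 = -5465;  -9311 − 5465 = -14776
-378 − 48 = -426;  -1670 − 426 = -2096;  -5465 − 2096 = -7561;  -14776 − 7561 = -22337
-426 − 48 = -474;  -2096 − 474 = -2570;  -7561 − 2570 = -10131;  -22337 − 10131 = -32468

-32468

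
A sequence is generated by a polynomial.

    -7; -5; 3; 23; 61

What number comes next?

123

D1: 2, 8, 20, 38
D2: 6, 12, 18
D3: 6, 6
Constant third difference = 6, so extend:
18 + 6 = 24;  38 + 24 = 62;  61 + 62 = 123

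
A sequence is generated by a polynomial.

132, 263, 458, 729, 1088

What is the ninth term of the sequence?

3644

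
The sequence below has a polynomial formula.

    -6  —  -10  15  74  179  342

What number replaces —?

-13

Using the last 5 terms:
25  59  105  163
34  46  58
12  12
Constant third difference = 12.
Extend backward: 34 − 12 = 22;  25 − 22 = 3;  -10 − 3 = -13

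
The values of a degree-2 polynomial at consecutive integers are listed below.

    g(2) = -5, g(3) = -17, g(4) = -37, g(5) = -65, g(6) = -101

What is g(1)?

D1: -12, -20, -28, -36
D2: -8, -8, -8
The second differences are constant at -8.
Work back: -12 + 8 = -4;  -5 + 4 = -1

-1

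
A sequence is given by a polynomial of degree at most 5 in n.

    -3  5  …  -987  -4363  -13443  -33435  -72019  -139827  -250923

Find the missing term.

-99

Using the last 7 terms:
Δ: -3376  -9080  -19992  -38584  -67808  -111096
Δ²: -5704  -10912  -18592  -29224  -43288
Δ³: -5208  -7680  -10632  -14064
Δ⁴: -2472  -2952  -3432
Δ⁵: -480  -480
Constant fifth difference = -480.
Extend backward: -2472 + 480 = -1992;  -5208 + 1992 = -3216;  -5704 + 3216 = -2488;  -3376 + 2488 = -888;  -987 + 888 = -99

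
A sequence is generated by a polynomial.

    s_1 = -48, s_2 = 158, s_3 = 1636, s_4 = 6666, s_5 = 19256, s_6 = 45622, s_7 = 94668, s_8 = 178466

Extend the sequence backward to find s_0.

Δ: 206, 1478, 5030, 12590, 26366, 49046, 83798
Δ²: 1272, 3552, 7560, 13776, 22680, 34752
Δ³: 2280, 4008, 6216, 8904, 12072
Δ⁴: 1728, 2208, 2688, 3168
Δ⁵: 480, 480, 480
The fifth differences are constant at 480.
Work back: 1728 − 480 = 1248;  2280 − 1248 = 1032;  1272 − 1032 = 240;  206 − 240 = -34;  -48 + 34 = -14

-14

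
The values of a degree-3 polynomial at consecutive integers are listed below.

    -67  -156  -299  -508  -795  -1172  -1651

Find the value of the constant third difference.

-12

Δ: -89, -143, -209, -287, -377, -479
Δ²: -54, -66, -78, -90, -102
Δ³: -12, -12, -12, -12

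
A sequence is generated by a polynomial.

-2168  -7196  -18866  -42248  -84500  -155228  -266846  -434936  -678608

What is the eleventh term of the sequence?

-1488938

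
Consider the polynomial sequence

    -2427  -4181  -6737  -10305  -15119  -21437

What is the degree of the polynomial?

4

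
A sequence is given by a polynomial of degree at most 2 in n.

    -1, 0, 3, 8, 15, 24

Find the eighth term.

D1: 1  3  5  7  9
D2: 2  2  2  2
Constant second difference = 2, so extend:
9 + 2 = 11;  24 + 11 = 35
11 + 2 = 13;  35 + 13 = 48

48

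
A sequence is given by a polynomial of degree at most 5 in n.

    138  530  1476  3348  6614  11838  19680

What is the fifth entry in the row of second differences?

2618

D1: 392, 946, 1872, 3266, 5224, 7842
D2: 554, 926, 1394, 1958, 2618
D3: 372, 468, 564, 660
D4: 96, 96, 96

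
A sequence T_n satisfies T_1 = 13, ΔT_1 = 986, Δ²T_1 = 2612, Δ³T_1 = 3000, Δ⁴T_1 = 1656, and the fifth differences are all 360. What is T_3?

4597

Build the table forward from the leading diagonal:
Δ⁵: 360, 360, 360
Δ⁴: 1656, 2016, 2376
Δ³: 3000, 4656, 6672
Δ²: 2612, 5612, 10268
Δ: 986, 3598, 9210
T: 13, 999, 4597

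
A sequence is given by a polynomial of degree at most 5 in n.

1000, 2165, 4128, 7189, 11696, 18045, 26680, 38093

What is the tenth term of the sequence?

Δ: 1165  1963  3061  4507  6349  8635  11413
Δ²: 798  1098  1446  1842  2286  2778
Δ³: 300  348  396  444  492
Δ⁴: 48  48  48  48
Fourth differences constant at 48.
492 + 48 = 540;  2778 + 540 = 3318;  11413 + 3318 = 14731;  38093 + 14731 = 52824
540 + 48 = 588;  3318 + 588 = 3906;  14731 + 3906 = 18637;  52824 + 18637 = 71461

71461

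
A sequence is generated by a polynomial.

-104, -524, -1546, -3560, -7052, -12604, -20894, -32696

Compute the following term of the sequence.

-48880

-420 , -1022 , -2014 , -3492 , -5552 , -8290 , -11802
-602 , -992 , -1478 , -2060 , -2738 , -3512
-390 , -486 , -582 , -678 , -774
-96 , -96 , -96 , -96
Fourth differences constant at -96.
-774 − 96 = -870;  -3512 − 870 = -4382;  -11802 − 4382 = -16184;  -32696 − 16184 = -48880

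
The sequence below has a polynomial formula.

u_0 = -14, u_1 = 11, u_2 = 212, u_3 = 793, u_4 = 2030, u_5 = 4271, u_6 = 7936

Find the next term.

13517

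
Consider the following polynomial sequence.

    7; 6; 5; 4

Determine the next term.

3

First differences: -1  -1  -1
First differences constant at -1.
4 − 1 = 3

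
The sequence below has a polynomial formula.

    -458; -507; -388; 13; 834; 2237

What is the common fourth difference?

24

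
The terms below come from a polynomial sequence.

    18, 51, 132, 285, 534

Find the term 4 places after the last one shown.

D1: 33  81  153  249
D2: 48  72  96
D3: 24  24
Third differences constant at 24.
96 + 24 = 120;  249 + 120 = 369;  534 + 369 = 903
120 + 24 = 144;  369 + 144 = 513;  903 + 513 = 1416
144 + 24 = 168;  513 + 168 = 681;  1416 + 681 = 2097
168 + 24 = 192;  681 + 192 = 873;  2097 + 873 = 2970

2970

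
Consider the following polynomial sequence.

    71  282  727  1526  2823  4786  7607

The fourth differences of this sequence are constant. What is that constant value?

Δ: 211, 445, 799, 1297, 1963, 2821
Δ²: 234, 354, 498, 666, 858
Δ³: 120, 144, 168, 192
Δ⁴: 24, 24, 24

24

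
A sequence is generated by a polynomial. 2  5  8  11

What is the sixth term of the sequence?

17

D1: 3  3  3
The first differences are constant (3).
11 + 3 = 14
14 + 3 = 17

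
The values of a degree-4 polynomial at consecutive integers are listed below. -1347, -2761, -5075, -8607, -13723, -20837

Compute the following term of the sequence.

-30411

D1: -1414, -2314, -3532, -5116, -7114
D2: -900, -1218, -1584, -1998
D3: -318, -366, -414
D4: -48, -48
Constant fourth difference = -48, so extend:
-414 − 48 = -462;  -1998 − 462 = -2460;  -7114 − 2460 = -9574;  -20837 − 9574 = -30411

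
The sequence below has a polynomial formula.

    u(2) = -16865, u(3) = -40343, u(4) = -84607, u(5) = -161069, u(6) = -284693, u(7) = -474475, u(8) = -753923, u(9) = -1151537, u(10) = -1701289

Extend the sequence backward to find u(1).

-5833

-23478  -44264  -76462  -123624  -189782  -279448  -397614  -549752
-20786  -32198  -47162  -66158  -89666  -118166  -152138
-11412  -14964  -18996  -23508  -28500  -33972
-3552  -4032  -4512  -4992  -5472
-480  -480  -480  -480
The fifth differences are constant at -480.
Work back: -3552 + 480 = -3072;  -11412 + 3072 = -8340;  -20786 + 8340 = -12446;  -23478 + 12446 = -11032;  -16865 + 11032 = -5833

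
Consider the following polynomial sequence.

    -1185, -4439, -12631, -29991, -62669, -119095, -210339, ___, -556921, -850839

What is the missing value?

Using the first 7 terms:
First differences: -3254  -8192  -17360  -32678  -56426  -91244
Second differences: -4938  -9168  -15318  -23748  -34818
Third differences: -4230  -6150  -8430  -11070
Fourth differences: -1920  -2280  -2640
Fifth differences: -360  -360
Constant fifth difference = -360.
Extend forward: -2640 − 360 = -3000;  -11070 − 3000 = -14070;  -34818 − 14070 = -48888;  -91244 − 48888 = -140132;  -210339 − 140132 = -350471

-350471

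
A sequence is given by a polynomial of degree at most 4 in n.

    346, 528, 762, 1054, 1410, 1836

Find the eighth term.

First differences: 182, 234, 292, 356, 426
Second differences: 52, 58, 64, 70
Third differences: 6, 6, 6
The third differences are constant (6).
70 + 6 = 76;  426 + 76 = 502;  1836 + 502 = 2338
76 + 6 = 82;  502 + 82 = 584;  2338 + 584 = 2922

2922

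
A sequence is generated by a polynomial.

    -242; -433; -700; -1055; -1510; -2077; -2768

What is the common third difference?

D1: -191, -267, -355, -455, -567, -691
D2: -76, -88, -100, -112, -124
D3: -12, -12, -12, -12

-12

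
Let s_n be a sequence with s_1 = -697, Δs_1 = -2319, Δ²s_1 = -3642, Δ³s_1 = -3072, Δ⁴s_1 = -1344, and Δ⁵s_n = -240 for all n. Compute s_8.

-253012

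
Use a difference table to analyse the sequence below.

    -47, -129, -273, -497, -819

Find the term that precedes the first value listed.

D1: -82  -144  -224  -322
D2: -62  -80  -98
D3: -18  -18
The third differences are constant at -18.
Work back: -62 + 18 = -44;  -82 + 44 = -38;  -47 + 38 = -9

-9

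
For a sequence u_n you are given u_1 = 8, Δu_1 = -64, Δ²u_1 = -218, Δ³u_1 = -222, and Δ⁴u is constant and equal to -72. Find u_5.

-2516

Build the table forward from the leading diagonal:
Fourth differences: -72, -72, -72, -72, -72
Third differences: -222, -294, -366, -438, -510
Second differences: -218, -440, -734, -1100, -1538
First differences: -64, -282, -722, -1456, -2556
u: 8, -56, -338, -1060, -2516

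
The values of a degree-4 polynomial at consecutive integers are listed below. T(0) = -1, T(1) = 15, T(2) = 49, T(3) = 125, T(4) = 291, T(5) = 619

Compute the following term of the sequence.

First differences: 16, 34, 76, 166, 328
Second differences: 18, 42, 90, 162
Third differences: 24, 48, 72
Fourth differences: 24, 24
Constant fourth difference = 24, so extend:
72 + 24 = 96;  162 + 96 = 258;  328 + 258 = 586;  619 + 586 = 1205

1205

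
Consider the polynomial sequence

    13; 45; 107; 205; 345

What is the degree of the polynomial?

3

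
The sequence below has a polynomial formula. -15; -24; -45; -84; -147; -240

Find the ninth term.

-9  -21  -39  -63  -93
-12  -18  -24  -30
-6  -6  -6
The third differences are constant (-6).
-30 − 6 = -36;  -93 − 36 = -129;  -240 − 129 = -369
-36 − 6 = -42;  -129 − 42 = -171;  -369 − 171 = -540
-42 − 6 = -48;  -171 − 48 = -219;  -540 − 219 = -759

-759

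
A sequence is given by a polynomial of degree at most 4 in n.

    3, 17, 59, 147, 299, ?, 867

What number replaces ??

Using the first 5 terms:
14, 42, 88, 152
28, 46, 64
18, 18
Constant third difference = 18.
Extend forward: 64 + 18 = 82;  152 + 82 = 234;  299 + 234 = 533

533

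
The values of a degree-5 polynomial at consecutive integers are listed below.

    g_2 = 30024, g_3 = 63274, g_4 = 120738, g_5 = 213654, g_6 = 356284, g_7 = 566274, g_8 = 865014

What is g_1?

D1: 33250, 57464, 92916, 142630, 209990, 298740
D2: 24214, 35452, 49714, 67360, 88750
D3: 11238, 14262, 17646, 21390
D4: 3024, 3384, 3744
D5: 360, 360
The fifth differences are constant at 360.
Work back: 3024 − 360 = 2664;  11238 − 2664 = 8574;  24214 − 8574 = 15640;  33250 − 15640 = 17610;  30024 − 17610 = 12414

12414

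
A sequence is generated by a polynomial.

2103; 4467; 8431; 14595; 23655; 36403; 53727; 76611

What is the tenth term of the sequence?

143475

D1: 2364, 3964, 6164, 9060, 12748, 17324, 22884
D2: 1600, 2200, 2896, 3688, 4576, 5560
D3: 600, 696, 792, 888, 984
D4: 96, 96, 96, 96
Constant fourth difference = 96, so extend:
984 + 96 = 1080;  5560 + 1080 = 6640;  22884 + 6640 = 29524;  76611 + 29524 = 106135
1080 + 96 = 1176;  6640 + 1176 = 7816;  29524 + 7816 = 37340;  106135 + 37340 = 143475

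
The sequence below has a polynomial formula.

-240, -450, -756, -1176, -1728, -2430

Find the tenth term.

First differences: -210, -306, -420, -552, -702
Second differences: -96, -114, -132, -150
Third differences: -18, -18, -18
The third differences are constant (-18).
-150 − 18 = -168;  -702 − 168 = -870;  -2430 − 870 = -3300
-168 − 18 = -186;  -870 − 186 = -1056;  -3300 − 1056 = -4356
-186 − 18 = -204;  -1056 − 204 = -1260;  -4356 − 1260 = -5616
-204 − 18 = -222;  -1260 − 222 = -1482;  -5616 − 1482 = -7098

-7098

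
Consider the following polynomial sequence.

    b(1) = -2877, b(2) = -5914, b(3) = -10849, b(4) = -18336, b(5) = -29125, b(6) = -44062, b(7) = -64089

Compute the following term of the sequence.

-3037, -4935, -7487, -10789, -14937, -20027
-1898, -2552, -3302, -4148, -5090
-654, -750, -846, -942
-96, -96, -96
Fourth differences constant at -96.
-942 − 96 = -1038;  -5090 − 1038 = -6128;  -20027 − 6128 = -26155;  -64089 − 26155 = -90244

-90244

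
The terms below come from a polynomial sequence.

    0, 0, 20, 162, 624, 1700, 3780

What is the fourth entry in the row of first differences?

D1: 0, 20, 142, 462, 1076, 2080
D2: 20, 122, 320, 614, 1004
D3: 102, 198, 294, 390
D4: 96, 96, 96

462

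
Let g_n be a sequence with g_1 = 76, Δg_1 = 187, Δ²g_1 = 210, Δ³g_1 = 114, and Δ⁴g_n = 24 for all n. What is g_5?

Build the table forward from the leading diagonal:
D4: 24, 24, 24, 24, 24
D3: 114, 138, 162, 186, 210
D2: 210, 324, 462, 624, 810
D1: 187, 397, 721, 1183, 1807
g: 76, 263, 660, 1381, 2564

2564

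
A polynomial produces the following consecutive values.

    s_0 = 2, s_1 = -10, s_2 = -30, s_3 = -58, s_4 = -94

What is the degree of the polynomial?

Δ: -12, -20, -28, -36
Δ²: -8, -8, -8
The second differences are constant, so the polynomial has degree 2.

2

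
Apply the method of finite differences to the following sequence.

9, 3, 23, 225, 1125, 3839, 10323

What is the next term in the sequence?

23613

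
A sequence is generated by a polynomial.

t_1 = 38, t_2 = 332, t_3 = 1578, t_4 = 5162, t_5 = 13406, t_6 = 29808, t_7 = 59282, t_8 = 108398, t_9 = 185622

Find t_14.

1452632

Δ: 294 , 1246 , 3584 , 8244 , 16402 , 29474 , 49116 , 77224
Δ²: 952 , 2338 , 4660 , 8158 , 13072 , 19642 , 28108
Δ³: 1386 , 2322 , 3498 , 4914 , 6570 , 8466
Δ⁴: 936 , 1176 , 1416 , 1656 , 1896
Δ⁵: 240 , 240 , 240 , 240
The fifth differences are constant (240).
1896 + 240 = 2136;  8466 + 2136 = 10602;  28108 + 10602 = 38710;  77224 + 38710 = 115934;  185622 + 115934 = 301556
2136 + 240 = 2376;  10602 + 2376 = 12978;  38710 + 12978 = 51688;  115934 + 51688 = 167622;  301556 + 167622 = 469178
2376 + 240 = 2616;  12978 + 2616 = 15594;  51688 + 15594 = 67282;  167622 + 67282 = 234904;  469178 + 234904 = 704082
2616 + 240 = 2856;  15594 + 2856 = 18450;  67282 + 18450 = 85732;  234904 + 85732 = 320636;  704082 + 320636 = 1024718
2856 + 240 = 3096;  18450 + 3096 = 21546;  85732 + 21546 = 107278;  320636 + 107278 = 427914;  1024718 + 427914 = 1452632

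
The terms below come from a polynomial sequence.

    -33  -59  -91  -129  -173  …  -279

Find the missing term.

Using the first 5 terms:
Δ: -26, -32, -38, -44
Δ²: -6, -6, -6
Constant second difference = -6.
Extend forward: -44 − 6 = -50;  -173 − 50 = -223

-223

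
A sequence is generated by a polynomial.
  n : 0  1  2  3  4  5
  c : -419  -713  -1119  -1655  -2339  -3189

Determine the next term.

-4223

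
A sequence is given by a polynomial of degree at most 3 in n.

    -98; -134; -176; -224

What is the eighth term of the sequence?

-476

First differences: -36 , -42 , -48
Second differences: -6 , -6
Constant second difference = -6, so extend:
-48 − 6 = -54;  -224 − 54 = -278
-54 − 6 = -60;  -278 − 60 = -338
-60 − 6 = -66;  -338 − 66 = -404
-66 − 6 = -72;  -404 − 72 = -476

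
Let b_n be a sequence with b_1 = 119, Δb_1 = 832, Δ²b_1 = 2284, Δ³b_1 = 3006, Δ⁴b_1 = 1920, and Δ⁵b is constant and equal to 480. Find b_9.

Build the table forward from the leading diagonal:
Δ⁵: 480  480  480  480  480  480  480  480  480
Δ⁴: 1920  2400  2880  3360  3840  4320  4800  5280  5760
Δ³: 3006  4926  7326  10206  13566  17406  21726  26526  31806
Δ²: 2284  5290  10216  17542  27748  41314  58720  80446  106972
Δ: 832  3116  8406  18622  36164  63912  105226  163946  244392
b: 119  951  4067  12473  31095  67259  131171  236397  400343

400343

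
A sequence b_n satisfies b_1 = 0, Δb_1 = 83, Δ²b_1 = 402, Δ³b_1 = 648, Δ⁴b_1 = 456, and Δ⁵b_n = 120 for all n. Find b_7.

27048

Build the table forward from the leading diagonal:
Δ⁵: 120  120  120  120  120  120  120
Δ⁴: 456  576  696  816  936  1056  1176
Δ³: 648  1104  1680  2376  3192  4128  5184
Δ²: 402  1050  2154  3834  6210  9402  13530
Δ: 83  485  1535  3689  7523  13733  23135
b: 0  83  568  2103  5792  13315  27048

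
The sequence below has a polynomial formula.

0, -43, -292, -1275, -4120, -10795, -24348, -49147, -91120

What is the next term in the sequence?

-43  -249  -983  -2845  -6675  -13553  -24799  -41973
-206  -734  -1862  -3830  -6878  -11246  -17174
-528  -1128  -1968  -3048  -4368  -5928
-600  -840  -1080  -1320  -1560
-240  -240  -240  -240
Fifth differences constant at -240.
-1560 − 240 = -1800;  -5928 − 1800 = -7728;  -17174 − 7728 = -24902;  -41973 − 24902 = -66875;  -91120 − 66875 = -157995

-157995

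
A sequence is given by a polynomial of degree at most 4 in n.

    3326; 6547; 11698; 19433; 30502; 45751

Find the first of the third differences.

654

First differences: 3221, 5151, 7735, 11069, 15249
Second differences: 1930, 2584, 3334, 4180
Third differences: 654, 750, 846
Fourth differences: 96, 96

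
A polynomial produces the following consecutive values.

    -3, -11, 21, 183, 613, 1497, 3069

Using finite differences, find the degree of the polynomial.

-8, 32, 162, 430, 884, 1572
40, 130, 268, 454, 688
90, 138, 186, 234
48, 48, 48
The fourth differences are constant, so the polynomial has degree 4.

4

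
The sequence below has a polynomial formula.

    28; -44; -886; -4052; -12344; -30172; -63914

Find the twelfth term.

-877684

Δ: -72 , -842 , -3166 , -8292 , -17828 , -33742
Δ²: -770 , -2324 , -5126 , -9536 , -15914
Δ³: -1554 , -2802 , -4410 , -6378
Δ⁴: -1248 , -1608 , -1968
Δ⁵: -360 , -360
Fifth differences constant at -360.
-1968 − 360 = -2328;  -6378 − 2328 = -8706;  -15914 − 8706 = -24620;  -33742 − 24620 = -58362;  -63914 − 58362 = -122276
-2328 − 360 = -2688;  -8706 − 2688 = -11394;  -24620 − 11394 = -36014;  -58362 − 36014 = -94376;  -122276 − 94376 = -216652
-2688 − 360 = -3048;  -11394 − 3048 = -14442;  -36014 − 14442 = -50456;  -94376 − 50456 = -144832;  -216652 − 144832 = -361484
-3048 − 360 = -3408;  -14442 − 3408 = -17850;  -50456 − 17850 = -68306;  -144832 − 68306 = -213138;  -361484 − 213138 = -574622
-3408 − 360 = -3768;  -17850 − 3768 = -21618;  -68306 − 21618 = -89924;  -213138 − 89924 = -303062;  -574622 − 303062 = -877684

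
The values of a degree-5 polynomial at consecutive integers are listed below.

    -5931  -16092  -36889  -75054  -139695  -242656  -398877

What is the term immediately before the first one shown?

-1690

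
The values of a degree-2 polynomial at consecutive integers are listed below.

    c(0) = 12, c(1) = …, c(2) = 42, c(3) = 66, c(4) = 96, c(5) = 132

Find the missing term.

24

Using the last 4 terms:
Δ: 24  30  36
Δ²: 6  6
Constant second difference = 6.
Extend backward: 24 − 6 = 18;  42 − 18 = 24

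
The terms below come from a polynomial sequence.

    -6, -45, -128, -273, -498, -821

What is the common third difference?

-18

Δ: -39, -83, -145, -225, -323
Δ²: -44, -62, -80, -98
Δ³: -18, -18, -18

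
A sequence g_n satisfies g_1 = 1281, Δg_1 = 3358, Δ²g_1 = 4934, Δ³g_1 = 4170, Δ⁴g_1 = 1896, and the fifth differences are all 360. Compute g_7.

209439

Build the table forward from the leading diagonal:
Δ⁵: 360, 360, 360, 360, 360, 360, 360
Δ⁴: 1896, 2256, 2616, 2976, 3336, 3696, 4056
Δ³: 4170, 6066, 8322, 10938, 13914, 17250, 20946
Δ²: 4934, 9104, 15170, 23492, 34430, 48344, 65594
Δ: 3358, 8292, 17396, 32566, 56058, 90488, 138832
g: 1281, 4639, 12931, 30327, 62893, 118951, 209439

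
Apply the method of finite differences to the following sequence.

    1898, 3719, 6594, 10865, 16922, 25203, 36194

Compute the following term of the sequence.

50429

1821, 2875, 4271, 6057, 8281, 10991
1054, 1396, 1786, 2224, 2710
342, 390, 438, 486
48, 48, 48
The fourth differences are constant (48).
486 + 48 = 534;  2710 + 534 = 3244;  10991 + 3244 = 14235;  36194 + 14235 = 50429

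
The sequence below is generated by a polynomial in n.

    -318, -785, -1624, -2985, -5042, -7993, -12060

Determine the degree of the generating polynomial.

4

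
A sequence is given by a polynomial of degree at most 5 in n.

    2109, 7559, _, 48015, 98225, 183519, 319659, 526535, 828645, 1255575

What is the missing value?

20775

Using the last 7 terms:
Δ: 50210  85294  136140  206876  302110  426930
Δ²: 35084  50846  70736  95234  124820
Δ³: 15762  19890  24498  29586
Δ⁴: 4128  4608  5088
Δ⁵: 480  480
Constant fifth difference = 480.
Extend backward: 4128 − 480 = 3648;  15762 − 3648 = 12114;  35084 − 12114 = 22970;  50210 − 22970 = 27240;  48015 − 27240 = 20775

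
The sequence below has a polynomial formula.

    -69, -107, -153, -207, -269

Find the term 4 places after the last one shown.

-597

First differences: -38, -46, -54, -62
Second differences: -8, -8, -8
Constant second difference = -8, so extend:
-62 − 8 = -70;  -269 − 70 = -339
-70 − 8 = -78;  -339 − 78 = -417
-78 − 8 = -86;  -417 − 86 = -503
-86 − 8 = -94;  -503 − 94 = -597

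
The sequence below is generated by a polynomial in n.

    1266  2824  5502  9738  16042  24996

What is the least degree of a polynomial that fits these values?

D1: 1558, 2678, 4236, 6304, 8954
D2: 1120, 1558, 2068, 2650
D3: 438, 510, 582
D4: 72, 72
The fourth differences are constant, so the polynomial has degree 4.

4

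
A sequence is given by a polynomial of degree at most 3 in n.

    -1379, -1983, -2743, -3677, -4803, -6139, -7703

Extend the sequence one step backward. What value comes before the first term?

-913

-604, -760, -934, -1126, -1336, -1564
-156, -174, -192, -210, -228
-18, -18, -18, -18
The third differences are constant at -18.
Work back: -156 + 18 = -138;  -604 + 138 = -466;  -1379 + 466 = -913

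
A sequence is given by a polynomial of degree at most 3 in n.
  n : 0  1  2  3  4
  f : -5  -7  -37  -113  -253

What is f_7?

-1237

First differences: -2  -30  -76  -140
Second differences: -28  -46  -64
Third differences: -18  -18
Constant third difference = -18, so extend:
-64 − 18 = -82;  -140 − 82 = -222;  -253 − 222 = -475
-82 − 18 = -100;  -222 − 100 = -322;  -475 − 322 = -797
-100 − 18 = -118;  -322 − 118 = -440;  -797 − 440 = -1237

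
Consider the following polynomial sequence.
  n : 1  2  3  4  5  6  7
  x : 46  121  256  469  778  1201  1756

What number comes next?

Δ: 75 , 135 , 213 , 309 , 423 , 555
Δ²: 60 , 78 , 96 , 114 , 132
Δ³: 18 , 18 , 18 , 18
Constant third difference = 18, so extend:
132 + 18 = 150;  555 + 150 = 705;  1756 + 705 = 2461

2461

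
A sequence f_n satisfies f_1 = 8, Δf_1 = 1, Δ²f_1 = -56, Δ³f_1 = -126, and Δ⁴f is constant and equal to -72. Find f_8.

-8091

Build the table forward from the leading diagonal:
D4: -72, -72, -72, -72, -72, -72, -72, -72
D3: -126, -198, -270, -342, -414, -486, -558, -630
D2: -56, -182, -380, -650, -992, -1406, -1892, -2450
D1: 1, -55, -237, -617, -1267, -2259, -3665, -5557
f: 8, 9, -46, -283, -900, -2167, -4426, -8091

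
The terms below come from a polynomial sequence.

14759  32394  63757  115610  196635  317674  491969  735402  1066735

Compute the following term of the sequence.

1507850

17635  31363  51853  81025  121039  174295  243433  331333
13728  20490  29172  40014  53256  69138  87900
6762  8682  10842  13242  15882  18762
1920  2160  2400  2640  2880
240  240  240  240
The fifth differences are constant (240).
2880 + 240 = 3120;  18762 + 3120 = 21882;  87900 + 21882 = 109782;  331333 + 109782 = 441115;  1066735 + 441115 = 1507850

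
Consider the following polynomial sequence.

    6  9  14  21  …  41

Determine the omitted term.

30

Using the first 4 terms:
Δ: 3, 5, 7
Δ²: 2, 2
Constant second difference = 2.
Extend forward: 7 + 2 = 9;  21 + 9 = 30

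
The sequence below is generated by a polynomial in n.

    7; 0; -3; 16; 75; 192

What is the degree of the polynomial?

3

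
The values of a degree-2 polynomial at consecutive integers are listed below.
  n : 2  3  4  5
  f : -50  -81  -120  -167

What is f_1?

-31, -39, -47
-8, -8
The second differences are constant at -8.
Work back: -31 + 8 = -23;  -50 + 23 = -27

-27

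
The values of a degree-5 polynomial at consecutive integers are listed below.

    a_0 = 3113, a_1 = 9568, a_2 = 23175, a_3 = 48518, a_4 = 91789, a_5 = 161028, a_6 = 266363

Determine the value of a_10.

1337743

First differences: 6455  13607  25343  43271  69239  105335
Second differences: 7152  11736  17928  25968  36096
Third differences: 4584  6192  8040  10128
Fourth differences: 1608  1848  2088
Fifth differences: 240  240
Fifth differences constant at 240.
2088 + 240 = 2328;  10128 + 2328 = 12456;  36096 + 12456 = 48552;  105335 + 48552 = 153887;  266363 + 153887 = 420250
2328 + 240 = 2568;  12456 + 2568 = 15024;  48552 + 15024 = 63576;  153887 + 63576 = 217463;  420250 + 217463 = 637713
2568 + 240 = 2808;  15024 + 2808 = 17832;  63576 + 17832 = 81408;  217463 + 81408 = 298871;  637713 + 298871 = 936584
2808 + 240 = 3048;  17832 + 3048 = 20880;  81408 + 20880 = 102288;  298871 + 102288 = 401159;  936584 + 401159 = 1337743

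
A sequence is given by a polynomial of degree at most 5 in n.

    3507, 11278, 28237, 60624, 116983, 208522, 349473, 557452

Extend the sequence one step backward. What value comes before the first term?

628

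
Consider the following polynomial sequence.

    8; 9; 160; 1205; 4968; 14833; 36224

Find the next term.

77085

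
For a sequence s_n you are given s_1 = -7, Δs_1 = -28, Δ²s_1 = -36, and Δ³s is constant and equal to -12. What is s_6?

-627

Build the table forward from the leading diagonal:
D3: -12  -12  -12  -12  -12  -12
D2: -36  -48  -60  -72  -84  -96
D1: -28  -64  -112  -172  -244  -328
s: -7  -35  -99  -211  -383  -627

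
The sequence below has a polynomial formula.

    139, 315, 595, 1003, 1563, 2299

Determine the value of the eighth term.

4395

D1: 176, 280, 408, 560, 736
D2: 104, 128, 152, 176
D3: 24, 24, 24
The third differences are constant (24).
176 + 24 = 200;  736 + 200 = 936;  2299 + 936 = 3235
200 + 24 = 224;  936 + 224 = 1160;  3235 + 1160 = 4395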